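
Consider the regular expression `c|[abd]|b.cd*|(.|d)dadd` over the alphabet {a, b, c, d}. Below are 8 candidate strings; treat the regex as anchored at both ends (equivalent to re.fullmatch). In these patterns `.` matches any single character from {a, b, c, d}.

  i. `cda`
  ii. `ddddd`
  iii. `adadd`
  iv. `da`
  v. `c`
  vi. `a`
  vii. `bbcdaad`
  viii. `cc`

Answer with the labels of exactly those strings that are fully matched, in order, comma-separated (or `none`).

iii, v, vi

i → no match
ii → no match
iii → match
iv → no match
v → match
vi → match
vii → no match
viii → no match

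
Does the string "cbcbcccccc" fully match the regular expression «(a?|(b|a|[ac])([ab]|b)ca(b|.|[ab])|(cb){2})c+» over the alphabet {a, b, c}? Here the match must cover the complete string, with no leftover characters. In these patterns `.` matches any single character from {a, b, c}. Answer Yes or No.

Yes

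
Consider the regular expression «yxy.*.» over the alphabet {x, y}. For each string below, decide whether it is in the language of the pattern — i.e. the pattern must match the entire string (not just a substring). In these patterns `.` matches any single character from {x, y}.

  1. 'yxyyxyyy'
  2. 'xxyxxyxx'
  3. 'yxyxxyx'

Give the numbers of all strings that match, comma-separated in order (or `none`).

1 → match
2 → no match — must start with 'yxy'
3 → match

1, 3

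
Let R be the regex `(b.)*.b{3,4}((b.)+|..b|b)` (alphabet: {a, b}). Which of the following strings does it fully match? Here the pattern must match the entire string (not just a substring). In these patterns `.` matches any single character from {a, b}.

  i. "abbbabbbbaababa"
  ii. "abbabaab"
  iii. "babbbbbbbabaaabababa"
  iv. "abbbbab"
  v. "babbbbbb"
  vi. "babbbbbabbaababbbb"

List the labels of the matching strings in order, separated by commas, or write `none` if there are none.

iv, v

i → no match
ii → no match
iii → no match
iv → match
v → match
vi → no match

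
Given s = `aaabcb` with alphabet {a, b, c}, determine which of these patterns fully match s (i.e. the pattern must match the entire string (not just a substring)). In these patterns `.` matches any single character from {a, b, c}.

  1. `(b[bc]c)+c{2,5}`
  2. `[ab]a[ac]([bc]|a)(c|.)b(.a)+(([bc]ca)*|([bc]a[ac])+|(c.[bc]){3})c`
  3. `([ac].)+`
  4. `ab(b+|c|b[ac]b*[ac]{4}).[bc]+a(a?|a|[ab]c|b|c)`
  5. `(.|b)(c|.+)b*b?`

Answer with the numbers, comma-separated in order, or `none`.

1 → no match — must start with `b`
2 → no match — must end with `c`
3 → match
4 → no match — must start with `ab`
5 → match

3, 5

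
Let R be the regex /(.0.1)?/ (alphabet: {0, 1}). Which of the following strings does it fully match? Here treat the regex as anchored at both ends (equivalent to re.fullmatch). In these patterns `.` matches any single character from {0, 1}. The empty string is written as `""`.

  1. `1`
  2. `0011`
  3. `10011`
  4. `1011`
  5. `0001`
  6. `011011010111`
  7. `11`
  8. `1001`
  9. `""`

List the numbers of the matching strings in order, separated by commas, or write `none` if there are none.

2, 4, 5, 8, 9

1 → no match
2 → match
3 → no match
4 → match
5 → match
6 → no match
7 → no match
8 → match
9 → match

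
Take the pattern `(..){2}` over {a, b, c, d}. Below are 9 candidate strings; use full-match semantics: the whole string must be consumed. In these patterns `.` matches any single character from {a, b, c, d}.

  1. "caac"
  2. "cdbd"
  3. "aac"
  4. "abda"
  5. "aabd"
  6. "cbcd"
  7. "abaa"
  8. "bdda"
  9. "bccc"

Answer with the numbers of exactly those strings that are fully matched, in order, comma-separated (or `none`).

1. "caac" → match
2. "cdbd" → match
3. "aac" → no match
4. "abda" → match
5. "aabd" → match
6. "cbcd" → match
7. "abaa" → match
8. "bdda" → match
9. "bccc" → match

1, 2, 4, 5, 6, 7, 8, 9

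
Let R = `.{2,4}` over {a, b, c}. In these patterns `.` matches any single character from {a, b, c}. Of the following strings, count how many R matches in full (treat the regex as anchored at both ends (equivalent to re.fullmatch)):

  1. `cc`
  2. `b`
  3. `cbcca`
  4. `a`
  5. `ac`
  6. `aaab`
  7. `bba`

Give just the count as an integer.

4

1 → match
2 → no match
3 → no match
4 → no match
5 → match
6 → match
7 → match
Total matched: 4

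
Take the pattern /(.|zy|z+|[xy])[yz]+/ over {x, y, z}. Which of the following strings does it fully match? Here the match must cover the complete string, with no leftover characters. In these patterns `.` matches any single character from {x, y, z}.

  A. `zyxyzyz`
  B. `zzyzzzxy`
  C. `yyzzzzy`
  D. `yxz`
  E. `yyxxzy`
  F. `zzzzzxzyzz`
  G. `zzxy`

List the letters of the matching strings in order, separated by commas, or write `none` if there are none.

C

A → no match
B → no match
C → match
D → no match
E → no match
F → no match
G → no match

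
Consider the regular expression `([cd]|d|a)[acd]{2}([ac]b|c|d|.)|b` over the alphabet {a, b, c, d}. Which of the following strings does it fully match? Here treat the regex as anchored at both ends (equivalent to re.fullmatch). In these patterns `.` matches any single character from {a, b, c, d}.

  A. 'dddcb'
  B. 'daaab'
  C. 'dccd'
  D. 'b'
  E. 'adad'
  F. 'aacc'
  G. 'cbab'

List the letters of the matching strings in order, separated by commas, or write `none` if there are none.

A, B, C, D, E, F

A. 'dddcb' → match
B. 'daaab' → match
C. 'dccd' → match
D. 'b' → match
E. 'adad' → match
F. 'aacc' → match
G. 'cbab' → no match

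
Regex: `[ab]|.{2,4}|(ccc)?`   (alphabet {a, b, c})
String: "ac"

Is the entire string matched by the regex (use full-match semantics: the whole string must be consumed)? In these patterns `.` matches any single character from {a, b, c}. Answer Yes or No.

Yes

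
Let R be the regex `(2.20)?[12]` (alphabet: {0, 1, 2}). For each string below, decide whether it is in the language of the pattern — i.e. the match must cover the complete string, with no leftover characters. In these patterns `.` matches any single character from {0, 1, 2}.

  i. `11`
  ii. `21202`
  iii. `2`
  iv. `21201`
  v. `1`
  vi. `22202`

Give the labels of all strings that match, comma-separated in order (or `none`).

ii, iii, iv, v, vi

i. `11` → no match
ii. `21202` → match
iii. `2` → match
iv. `21201` → match
v. `1` → match
vi. `22202` → match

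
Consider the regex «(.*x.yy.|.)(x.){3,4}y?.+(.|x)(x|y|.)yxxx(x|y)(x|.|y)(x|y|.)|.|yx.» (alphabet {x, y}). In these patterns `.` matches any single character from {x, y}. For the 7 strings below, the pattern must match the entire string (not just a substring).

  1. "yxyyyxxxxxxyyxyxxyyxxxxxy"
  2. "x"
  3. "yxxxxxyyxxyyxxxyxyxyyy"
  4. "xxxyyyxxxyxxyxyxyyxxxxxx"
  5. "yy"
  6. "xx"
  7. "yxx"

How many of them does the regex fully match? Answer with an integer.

4

1 → match
2 → match
3 → no match
4 → match
5 → no match
6 → no match
7 → match
Total matched: 4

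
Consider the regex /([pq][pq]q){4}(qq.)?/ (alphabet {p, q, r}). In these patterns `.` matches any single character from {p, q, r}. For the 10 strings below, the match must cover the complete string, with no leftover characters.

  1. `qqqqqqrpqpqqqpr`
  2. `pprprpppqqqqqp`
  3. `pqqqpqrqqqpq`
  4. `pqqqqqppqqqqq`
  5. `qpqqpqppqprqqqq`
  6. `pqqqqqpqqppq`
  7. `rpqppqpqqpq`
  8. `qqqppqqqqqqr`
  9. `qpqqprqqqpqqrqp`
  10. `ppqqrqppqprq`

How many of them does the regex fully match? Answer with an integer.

1

1 → no match
2 → no match
3 → no match
4 → no match
5 → no match
6 → match
7 → no match
8 → no match
9 → no match
10 → no match
Total matched: 1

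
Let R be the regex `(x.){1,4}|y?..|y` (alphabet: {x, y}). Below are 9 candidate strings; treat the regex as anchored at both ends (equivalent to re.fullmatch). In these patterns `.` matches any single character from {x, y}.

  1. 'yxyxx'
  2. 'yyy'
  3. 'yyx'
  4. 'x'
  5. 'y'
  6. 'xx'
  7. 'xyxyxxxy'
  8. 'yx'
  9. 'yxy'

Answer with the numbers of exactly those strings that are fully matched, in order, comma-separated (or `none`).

2, 3, 5, 6, 7, 8, 9

1. 'yxyxx' → no match
2. 'yyy' → match
3. 'yyx' → match
4. 'x' → no match
5. 'y' → match
6. 'xx' → match
7. 'xyxyxxxy' → match
8. 'yx' → match
9. 'yxy' → match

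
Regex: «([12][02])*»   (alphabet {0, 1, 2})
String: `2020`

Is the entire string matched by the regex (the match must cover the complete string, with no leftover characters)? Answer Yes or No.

Yes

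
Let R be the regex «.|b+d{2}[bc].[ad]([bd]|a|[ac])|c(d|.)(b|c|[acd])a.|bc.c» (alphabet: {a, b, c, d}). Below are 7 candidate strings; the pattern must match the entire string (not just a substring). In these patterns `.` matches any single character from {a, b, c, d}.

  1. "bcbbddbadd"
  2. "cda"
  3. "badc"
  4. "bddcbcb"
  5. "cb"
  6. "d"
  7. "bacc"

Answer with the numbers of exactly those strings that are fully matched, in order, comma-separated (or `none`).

6

1. "bcbbddbadd" → no match
2. "cda" → no match
3. "badc" → no match
4. "bddcbcb" → no match
5. "cb" → no match
6. "d" → match
7. "bacc" → no match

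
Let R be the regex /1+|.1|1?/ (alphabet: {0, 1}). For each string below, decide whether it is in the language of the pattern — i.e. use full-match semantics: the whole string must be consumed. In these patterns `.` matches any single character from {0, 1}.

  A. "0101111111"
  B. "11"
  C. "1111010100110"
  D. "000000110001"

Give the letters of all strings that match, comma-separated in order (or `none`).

B

A → no match
B → match
C → no match
D → no match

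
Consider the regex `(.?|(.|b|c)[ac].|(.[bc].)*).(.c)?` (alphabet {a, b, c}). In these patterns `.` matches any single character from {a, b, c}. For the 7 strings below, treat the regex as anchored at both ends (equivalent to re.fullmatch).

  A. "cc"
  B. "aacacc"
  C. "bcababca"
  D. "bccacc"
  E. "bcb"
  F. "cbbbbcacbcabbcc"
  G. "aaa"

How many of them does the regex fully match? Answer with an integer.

3

A → match
B → match
C → no match
D → match
E → no match
F → no match
G → no match
Total matched: 3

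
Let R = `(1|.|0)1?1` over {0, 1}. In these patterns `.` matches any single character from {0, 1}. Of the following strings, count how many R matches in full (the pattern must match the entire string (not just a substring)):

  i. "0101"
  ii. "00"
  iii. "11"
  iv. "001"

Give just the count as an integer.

i → no match
ii → no match — must end with "1"
iii → match
iv → no match
Total matched: 1

1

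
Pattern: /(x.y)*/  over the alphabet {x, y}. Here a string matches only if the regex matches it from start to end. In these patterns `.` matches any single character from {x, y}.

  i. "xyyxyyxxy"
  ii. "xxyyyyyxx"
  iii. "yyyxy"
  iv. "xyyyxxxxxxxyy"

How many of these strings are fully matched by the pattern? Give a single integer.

1

i → match
ii → no match
iii → no match
iv → no match
Total matched: 1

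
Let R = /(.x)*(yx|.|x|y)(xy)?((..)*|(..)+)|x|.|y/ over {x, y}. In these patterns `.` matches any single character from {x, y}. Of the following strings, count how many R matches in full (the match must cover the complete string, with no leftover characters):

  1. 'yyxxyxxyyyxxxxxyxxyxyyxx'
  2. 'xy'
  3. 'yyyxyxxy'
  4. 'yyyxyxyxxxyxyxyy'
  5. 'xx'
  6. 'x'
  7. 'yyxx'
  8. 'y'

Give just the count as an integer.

1 → no match
2 → no match
3 → no match
4 → no match
5 → no match
6 → match
7 → no match
8 → match
Total matched: 2

2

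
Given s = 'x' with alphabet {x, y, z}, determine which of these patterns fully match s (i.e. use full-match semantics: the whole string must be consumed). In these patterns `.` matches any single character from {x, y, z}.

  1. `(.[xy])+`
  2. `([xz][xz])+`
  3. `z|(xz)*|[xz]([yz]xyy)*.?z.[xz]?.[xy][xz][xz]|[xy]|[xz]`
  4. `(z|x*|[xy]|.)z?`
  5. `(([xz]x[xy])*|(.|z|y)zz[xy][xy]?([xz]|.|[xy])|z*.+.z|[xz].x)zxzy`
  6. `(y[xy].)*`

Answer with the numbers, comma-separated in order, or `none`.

3, 4

1 → no match
2 → no match
3 → match
4 → match
5 → no match — must end with 'zxzy'
6 → no match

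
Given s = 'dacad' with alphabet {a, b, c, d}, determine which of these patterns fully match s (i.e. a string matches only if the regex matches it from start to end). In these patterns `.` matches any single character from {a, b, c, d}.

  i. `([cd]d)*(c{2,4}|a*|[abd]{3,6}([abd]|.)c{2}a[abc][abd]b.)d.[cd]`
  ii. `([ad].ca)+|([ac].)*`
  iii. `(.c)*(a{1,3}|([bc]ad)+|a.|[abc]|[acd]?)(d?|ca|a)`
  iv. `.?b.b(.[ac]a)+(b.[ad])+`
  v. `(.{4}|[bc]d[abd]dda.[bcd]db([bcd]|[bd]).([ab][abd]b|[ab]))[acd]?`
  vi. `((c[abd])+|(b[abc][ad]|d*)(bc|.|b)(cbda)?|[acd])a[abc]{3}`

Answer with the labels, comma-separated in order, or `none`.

i → no match
ii → no match
iii → no match
iv → no match
v → match
vi → no match

v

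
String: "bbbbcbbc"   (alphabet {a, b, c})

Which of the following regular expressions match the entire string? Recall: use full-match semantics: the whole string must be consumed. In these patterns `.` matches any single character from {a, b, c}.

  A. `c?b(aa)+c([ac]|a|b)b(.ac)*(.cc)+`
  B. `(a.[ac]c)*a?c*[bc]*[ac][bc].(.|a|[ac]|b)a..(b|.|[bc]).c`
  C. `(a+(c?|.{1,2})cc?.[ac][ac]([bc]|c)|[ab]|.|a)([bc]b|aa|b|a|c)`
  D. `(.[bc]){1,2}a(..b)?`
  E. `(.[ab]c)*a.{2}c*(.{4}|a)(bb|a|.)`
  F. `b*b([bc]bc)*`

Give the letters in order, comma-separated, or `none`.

F

A → no match — must end with "cc"
B → no match
C → no match
D → no match
E → no match
F → match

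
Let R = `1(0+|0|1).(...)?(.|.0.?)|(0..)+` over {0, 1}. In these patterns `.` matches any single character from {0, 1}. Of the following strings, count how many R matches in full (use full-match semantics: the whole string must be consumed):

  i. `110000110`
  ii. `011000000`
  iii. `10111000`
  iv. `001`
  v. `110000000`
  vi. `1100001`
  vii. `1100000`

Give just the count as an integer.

i → no match
ii → match
iii → match
iv → match
v → match
vi → match
vii → match
Total matched: 6

6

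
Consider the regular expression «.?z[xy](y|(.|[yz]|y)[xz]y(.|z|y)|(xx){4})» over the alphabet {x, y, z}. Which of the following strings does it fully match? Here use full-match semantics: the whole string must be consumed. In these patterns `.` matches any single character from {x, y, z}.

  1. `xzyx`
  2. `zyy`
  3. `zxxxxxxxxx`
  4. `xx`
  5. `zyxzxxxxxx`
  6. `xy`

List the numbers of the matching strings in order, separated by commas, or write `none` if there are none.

2, 3

1 → no match
2 → match
3 → match
4 → no match
5 → no match
6 → no match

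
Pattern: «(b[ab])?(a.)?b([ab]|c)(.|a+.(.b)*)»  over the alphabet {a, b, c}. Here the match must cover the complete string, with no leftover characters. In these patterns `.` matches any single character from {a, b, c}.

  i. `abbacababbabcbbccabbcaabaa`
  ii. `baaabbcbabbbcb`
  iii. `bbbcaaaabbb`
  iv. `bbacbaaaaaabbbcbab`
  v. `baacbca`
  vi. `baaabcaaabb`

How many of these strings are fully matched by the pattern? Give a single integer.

5

i → no match
ii → match
iii → match
iv → match
v → match
vi → match
Total matched: 5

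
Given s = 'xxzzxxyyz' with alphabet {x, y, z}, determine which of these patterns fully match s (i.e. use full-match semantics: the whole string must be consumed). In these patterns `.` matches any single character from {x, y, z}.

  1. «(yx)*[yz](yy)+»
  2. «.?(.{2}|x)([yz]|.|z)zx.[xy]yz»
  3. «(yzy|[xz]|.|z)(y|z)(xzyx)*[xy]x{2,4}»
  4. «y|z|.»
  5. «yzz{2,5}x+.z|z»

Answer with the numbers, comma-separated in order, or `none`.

1 → no match — must end with 'yy'
2 → match
3 → no match — must end with 'x'
4 → no match
5 → no match

2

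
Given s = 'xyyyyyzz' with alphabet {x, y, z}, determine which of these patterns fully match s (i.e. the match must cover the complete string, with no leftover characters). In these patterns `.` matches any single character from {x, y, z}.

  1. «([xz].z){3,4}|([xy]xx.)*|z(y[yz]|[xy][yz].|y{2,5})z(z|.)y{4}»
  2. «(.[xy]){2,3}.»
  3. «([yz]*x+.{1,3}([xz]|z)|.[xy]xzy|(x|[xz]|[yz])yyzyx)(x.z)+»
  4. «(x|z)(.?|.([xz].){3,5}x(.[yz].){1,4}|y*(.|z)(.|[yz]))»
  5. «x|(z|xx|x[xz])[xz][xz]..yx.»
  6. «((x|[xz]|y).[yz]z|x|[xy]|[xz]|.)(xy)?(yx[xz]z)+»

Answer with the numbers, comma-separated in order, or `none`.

4

1 → no match
2 → no match
3 → no match
4 → match
5 → no match
6 → no match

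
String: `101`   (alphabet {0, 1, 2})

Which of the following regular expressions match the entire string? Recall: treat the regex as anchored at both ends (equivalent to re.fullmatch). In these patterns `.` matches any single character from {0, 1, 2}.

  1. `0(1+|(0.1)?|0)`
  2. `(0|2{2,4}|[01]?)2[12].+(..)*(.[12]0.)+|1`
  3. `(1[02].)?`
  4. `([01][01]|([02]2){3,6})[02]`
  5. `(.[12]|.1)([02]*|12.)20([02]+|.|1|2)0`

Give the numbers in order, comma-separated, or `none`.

3

1 → no match — must start with `0`
2 → no match
3 → match
4 → no match
5 → no match — must end with `0`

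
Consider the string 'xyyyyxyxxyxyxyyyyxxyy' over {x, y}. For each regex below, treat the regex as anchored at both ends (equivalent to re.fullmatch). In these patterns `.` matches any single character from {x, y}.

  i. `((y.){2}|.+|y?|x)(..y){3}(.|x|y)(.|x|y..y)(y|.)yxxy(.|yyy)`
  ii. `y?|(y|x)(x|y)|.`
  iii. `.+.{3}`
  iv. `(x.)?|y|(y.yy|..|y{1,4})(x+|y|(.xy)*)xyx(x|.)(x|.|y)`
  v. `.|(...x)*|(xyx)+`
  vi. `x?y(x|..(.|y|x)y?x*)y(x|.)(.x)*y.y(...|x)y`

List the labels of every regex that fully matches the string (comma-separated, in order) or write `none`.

i → match
ii → no match
iii → match
iv → no match
v → no match
vi → no match

i, iii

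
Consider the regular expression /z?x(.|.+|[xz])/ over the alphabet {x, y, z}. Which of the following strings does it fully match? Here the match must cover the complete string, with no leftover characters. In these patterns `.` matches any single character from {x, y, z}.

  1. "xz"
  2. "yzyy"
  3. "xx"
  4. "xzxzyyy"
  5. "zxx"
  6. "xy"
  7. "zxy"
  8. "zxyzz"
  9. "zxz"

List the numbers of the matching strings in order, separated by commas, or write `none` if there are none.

1, 3, 4, 5, 6, 7, 8, 9

1 → match
2 → no match
3 → match
4 → match
5 → match
6 → match
7 → match
8 → match
9 → match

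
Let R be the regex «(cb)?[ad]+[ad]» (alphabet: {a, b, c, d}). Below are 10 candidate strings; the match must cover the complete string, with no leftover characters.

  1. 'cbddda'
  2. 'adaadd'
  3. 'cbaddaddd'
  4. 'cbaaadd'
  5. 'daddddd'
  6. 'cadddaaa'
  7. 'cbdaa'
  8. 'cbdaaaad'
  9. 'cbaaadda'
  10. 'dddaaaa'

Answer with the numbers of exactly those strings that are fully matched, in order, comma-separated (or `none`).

1. 'cbddda' → match
2. 'adaadd' → match
3. 'cbaddaddd' → match
4. 'cbaaadd' → match
5. 'daddddd' → match
6. 'cadddaaa' → no match
7. 'cbdaa' → match
8. 'cbdaaaad' → match
9. 'cbaaadda' → match
10. 'dddaaaa' → match

1, 2, 3, 4, 5, 7, 8, 9, 10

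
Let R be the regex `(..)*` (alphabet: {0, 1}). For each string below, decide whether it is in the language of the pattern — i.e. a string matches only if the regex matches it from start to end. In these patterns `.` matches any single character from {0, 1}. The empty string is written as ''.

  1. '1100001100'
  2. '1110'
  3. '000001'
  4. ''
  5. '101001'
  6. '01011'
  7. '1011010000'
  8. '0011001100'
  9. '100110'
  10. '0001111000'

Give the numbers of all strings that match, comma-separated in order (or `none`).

1 → match
2 → match
3 → match
4 → match
5 → match
6 → no match
7 → match
8 → match
9 → match
10 → match

1, 2, 3, 4, 5, 7, 8, 9, 10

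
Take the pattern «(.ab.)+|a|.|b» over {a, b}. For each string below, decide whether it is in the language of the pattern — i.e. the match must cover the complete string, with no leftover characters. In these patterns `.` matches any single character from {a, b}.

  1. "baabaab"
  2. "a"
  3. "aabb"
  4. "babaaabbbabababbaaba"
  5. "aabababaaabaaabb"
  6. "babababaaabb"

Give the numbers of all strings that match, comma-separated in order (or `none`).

2, 3, 4, 5, 6

1 → no match
2 → match
3 → match
4 → match
5 → match
6 → match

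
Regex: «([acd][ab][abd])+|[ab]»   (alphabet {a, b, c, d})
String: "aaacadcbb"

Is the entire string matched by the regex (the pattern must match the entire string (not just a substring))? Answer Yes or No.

Yes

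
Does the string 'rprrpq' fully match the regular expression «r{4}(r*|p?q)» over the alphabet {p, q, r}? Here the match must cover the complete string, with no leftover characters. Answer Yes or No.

No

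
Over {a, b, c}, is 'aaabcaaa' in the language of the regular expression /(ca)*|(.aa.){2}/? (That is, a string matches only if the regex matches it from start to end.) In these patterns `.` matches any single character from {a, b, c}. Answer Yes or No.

Yes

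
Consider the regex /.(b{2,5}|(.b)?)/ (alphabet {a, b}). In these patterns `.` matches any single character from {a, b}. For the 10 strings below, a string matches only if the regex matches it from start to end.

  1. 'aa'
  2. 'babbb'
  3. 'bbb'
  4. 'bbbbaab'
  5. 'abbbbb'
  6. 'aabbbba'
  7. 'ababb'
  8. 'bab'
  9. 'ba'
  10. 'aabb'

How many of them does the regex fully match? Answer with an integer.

1. 'aa' → no match
2. 'babbb' → no match
3. 'bbb' → match
4. 'bbbbaab' → no match
5. 'abbbbb' → match
6. 'aabbbba' → no match
7. 'ababb' → no match
8. 'bab' → match
9. 'ba' → no match
10. 'aabb' → no match
Total matched: 3

3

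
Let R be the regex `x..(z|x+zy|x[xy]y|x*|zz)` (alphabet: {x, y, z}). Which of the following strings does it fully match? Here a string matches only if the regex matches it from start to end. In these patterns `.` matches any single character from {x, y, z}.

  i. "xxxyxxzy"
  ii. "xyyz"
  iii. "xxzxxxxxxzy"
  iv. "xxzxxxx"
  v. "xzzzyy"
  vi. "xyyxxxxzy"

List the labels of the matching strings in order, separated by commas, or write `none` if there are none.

ii, iii, iv, vi

i → no match
ii → match
iii → match
iv → match
v → no match
vi → match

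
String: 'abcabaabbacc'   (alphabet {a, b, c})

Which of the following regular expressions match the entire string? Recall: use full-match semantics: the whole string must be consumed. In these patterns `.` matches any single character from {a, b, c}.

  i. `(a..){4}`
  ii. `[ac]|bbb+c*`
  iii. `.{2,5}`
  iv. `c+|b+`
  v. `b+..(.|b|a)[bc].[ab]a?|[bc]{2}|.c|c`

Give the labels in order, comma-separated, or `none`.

i → match
ii → no match
iii → no match
iv → no match
v → no match

i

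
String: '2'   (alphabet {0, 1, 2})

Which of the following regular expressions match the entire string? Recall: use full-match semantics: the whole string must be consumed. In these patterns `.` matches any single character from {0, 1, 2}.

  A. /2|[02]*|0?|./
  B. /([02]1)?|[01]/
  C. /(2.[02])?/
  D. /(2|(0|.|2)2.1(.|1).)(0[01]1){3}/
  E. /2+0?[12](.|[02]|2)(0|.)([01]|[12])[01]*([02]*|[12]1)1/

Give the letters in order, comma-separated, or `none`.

A

A → match
B → no match
C → no match
D → no match — must end with '1'
E → no match — must end with '1'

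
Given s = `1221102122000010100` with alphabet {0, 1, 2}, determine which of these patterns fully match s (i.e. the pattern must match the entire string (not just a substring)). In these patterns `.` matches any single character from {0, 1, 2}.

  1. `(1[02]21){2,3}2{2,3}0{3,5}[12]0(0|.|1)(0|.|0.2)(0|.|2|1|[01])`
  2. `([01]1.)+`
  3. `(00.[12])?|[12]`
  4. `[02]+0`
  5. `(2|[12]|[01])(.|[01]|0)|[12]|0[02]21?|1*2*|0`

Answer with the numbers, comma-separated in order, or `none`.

1

1 → match
2 → no match
3 → no match
4 → no match
5 → no match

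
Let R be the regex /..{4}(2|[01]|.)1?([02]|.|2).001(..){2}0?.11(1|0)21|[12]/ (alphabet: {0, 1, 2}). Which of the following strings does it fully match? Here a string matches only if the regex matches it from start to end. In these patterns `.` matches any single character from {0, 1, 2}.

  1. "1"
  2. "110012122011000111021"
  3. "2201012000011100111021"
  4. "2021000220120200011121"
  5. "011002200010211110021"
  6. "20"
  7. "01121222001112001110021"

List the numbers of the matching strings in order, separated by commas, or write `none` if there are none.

1 → match
2 → no match
3 → no match
4 → no match
5 → no match
6 → no match
7 → no match

1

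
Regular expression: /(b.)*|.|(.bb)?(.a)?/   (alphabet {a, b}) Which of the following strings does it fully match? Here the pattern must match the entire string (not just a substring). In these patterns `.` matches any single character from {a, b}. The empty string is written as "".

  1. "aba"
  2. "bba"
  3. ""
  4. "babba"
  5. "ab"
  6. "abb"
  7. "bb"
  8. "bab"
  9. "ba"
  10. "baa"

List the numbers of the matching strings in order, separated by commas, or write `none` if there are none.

3, 6, 7, 9

1 → no match
2 → no match
3 → match
4 → no match
5 → no match
6 → match
7 → match
8 → no match
9 → match
10 → no match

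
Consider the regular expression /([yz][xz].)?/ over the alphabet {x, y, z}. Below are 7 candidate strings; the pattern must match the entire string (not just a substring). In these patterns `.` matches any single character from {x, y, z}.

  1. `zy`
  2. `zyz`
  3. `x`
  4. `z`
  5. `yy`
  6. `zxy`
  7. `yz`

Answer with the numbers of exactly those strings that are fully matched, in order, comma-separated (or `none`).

1 → no match
2 → no match
3 → no match
4 → no match
5 → no match
6 → match
7 → no match

6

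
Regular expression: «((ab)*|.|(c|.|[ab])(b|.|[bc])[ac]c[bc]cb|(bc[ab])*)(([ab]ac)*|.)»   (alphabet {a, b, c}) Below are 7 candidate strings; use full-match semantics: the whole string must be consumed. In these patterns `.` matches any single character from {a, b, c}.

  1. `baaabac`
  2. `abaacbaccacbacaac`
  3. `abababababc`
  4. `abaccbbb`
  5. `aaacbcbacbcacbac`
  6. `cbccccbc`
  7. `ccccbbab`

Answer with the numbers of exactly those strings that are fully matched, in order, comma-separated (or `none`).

3, 6

1 → no match
2 → no match
3 → match
4 → no match
5 → no match
6 → match
7 → no match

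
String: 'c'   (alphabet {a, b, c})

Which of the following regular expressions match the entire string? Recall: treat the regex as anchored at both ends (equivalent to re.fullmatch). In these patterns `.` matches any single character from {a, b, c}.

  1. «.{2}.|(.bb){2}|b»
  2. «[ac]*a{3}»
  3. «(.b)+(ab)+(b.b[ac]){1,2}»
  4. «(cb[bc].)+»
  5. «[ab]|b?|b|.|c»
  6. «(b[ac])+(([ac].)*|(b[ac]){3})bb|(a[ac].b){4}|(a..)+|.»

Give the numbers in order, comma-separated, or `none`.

1 → no match
2 → no match — must end with 'a'
3 → no match
4 → no match — must start with 'cb'
5 → match
6 → match

5, 6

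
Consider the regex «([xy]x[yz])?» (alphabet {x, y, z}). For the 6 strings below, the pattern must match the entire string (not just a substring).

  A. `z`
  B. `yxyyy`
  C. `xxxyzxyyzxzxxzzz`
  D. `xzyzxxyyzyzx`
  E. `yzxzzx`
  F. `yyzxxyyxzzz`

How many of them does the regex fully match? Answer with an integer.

A → no match
B → no match
C → no match
D → no match
E → no match
F → no match
Total matched: 0

0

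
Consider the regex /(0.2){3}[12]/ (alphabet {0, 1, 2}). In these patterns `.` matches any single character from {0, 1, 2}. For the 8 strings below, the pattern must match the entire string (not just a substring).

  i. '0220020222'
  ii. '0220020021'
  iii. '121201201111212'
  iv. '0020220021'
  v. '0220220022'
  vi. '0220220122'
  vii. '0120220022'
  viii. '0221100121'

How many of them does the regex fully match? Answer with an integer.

6

i → match
ii → match
iii → no match — must start with '0'
iv → match
v → match
vi → match
vii → match
viii → no match
Total matched: 6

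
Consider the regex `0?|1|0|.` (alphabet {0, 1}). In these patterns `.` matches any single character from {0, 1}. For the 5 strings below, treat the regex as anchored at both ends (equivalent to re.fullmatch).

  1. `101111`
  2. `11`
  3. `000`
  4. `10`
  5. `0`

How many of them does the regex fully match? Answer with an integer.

1

1 → no match
2 → no match
3 → no match
4 → no match
5 → match
Total matched: 1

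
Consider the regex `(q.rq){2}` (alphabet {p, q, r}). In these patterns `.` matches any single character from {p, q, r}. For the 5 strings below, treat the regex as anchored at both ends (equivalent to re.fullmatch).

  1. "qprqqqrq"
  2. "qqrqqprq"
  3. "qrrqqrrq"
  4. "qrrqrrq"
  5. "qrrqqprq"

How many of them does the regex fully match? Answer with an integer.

4

1 → match
2 → match
3 → match
4 → no match
5 → match
Total matched: 4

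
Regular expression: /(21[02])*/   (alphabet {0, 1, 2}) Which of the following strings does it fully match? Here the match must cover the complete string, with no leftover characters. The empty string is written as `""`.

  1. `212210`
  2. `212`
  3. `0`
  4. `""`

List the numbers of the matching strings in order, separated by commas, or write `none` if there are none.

1 → match
2 → match
3 → no match
4 → match

1, 2, 4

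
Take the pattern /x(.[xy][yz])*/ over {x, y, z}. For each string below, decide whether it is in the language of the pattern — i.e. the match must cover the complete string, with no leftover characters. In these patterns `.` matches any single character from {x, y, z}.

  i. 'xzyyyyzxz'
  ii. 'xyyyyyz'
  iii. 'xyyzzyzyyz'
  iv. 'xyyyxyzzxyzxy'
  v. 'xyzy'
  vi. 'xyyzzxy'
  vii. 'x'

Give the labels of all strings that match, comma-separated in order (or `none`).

ii, iii, iv, vi, vii

i → no match
ii → match
iii → match
iv → match
v → no match
vi → match
vii → match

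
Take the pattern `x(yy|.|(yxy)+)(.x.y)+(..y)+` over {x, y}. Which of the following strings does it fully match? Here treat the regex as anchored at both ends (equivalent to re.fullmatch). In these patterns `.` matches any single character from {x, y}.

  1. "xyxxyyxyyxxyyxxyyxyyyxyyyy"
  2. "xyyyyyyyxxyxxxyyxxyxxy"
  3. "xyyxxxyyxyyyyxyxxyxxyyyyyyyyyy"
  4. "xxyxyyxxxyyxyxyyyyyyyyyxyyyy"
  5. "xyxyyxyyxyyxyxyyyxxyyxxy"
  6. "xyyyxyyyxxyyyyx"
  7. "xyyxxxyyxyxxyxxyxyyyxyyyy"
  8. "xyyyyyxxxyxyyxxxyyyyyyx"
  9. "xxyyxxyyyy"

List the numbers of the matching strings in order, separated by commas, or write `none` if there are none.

4, 7

1 → no match
2 → no match
3 → no match
4 → match
5 → no match
6 → no match — must end with "y"
7 → match
8 → no match — must end with "y"
9 → no match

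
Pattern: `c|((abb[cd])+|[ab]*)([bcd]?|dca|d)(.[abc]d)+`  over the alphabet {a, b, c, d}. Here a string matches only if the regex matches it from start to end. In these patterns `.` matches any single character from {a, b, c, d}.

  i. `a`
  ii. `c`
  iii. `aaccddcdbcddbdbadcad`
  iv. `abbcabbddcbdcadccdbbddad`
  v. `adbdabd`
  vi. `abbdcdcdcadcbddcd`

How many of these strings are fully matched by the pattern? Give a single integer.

i → no match
ii → match
iii → match
iv → match
v → match
vi → match
Total matched: 5

5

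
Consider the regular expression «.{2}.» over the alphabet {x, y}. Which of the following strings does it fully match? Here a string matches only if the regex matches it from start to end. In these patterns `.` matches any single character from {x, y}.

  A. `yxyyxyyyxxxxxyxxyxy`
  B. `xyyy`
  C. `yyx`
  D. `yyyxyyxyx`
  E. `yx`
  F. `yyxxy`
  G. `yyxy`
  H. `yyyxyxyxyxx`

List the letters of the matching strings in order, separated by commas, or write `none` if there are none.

A → no match
B → no match
C → match
D → no match
E → no match
F → no match
G → no match
H → no match

C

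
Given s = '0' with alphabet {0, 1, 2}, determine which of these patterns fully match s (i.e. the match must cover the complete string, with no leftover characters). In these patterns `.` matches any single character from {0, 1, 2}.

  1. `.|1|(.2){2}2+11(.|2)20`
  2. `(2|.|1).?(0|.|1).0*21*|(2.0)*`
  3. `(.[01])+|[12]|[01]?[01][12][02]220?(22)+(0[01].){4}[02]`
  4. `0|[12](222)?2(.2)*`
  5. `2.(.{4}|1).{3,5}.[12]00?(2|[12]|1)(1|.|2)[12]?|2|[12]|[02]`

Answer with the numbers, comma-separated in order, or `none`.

1, 4, 5

1 → match
2 → no match
3 → no match
4 → match
5 → match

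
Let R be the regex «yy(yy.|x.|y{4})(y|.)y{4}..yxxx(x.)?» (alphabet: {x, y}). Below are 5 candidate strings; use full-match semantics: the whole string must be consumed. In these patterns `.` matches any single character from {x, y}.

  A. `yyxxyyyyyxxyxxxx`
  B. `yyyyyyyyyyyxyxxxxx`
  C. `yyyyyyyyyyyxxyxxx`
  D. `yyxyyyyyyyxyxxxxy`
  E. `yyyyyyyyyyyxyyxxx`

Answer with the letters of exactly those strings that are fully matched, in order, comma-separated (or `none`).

A → no match
B → match
C → match
D → match
E → match

B, C, D, E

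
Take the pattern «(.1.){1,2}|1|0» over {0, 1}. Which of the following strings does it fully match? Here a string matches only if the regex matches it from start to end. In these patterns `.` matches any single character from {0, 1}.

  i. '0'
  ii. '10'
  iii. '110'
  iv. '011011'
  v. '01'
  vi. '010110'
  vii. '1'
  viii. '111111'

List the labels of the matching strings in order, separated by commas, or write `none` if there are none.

i, iii, iv, vi, vii, viii

i. '0' → match
ii. '10' → no match
iii. '110' → match
iv. '011011' → match
v. '01' → no match
vi. '010110' → match
vii. '1' → match
viii. '111111' → match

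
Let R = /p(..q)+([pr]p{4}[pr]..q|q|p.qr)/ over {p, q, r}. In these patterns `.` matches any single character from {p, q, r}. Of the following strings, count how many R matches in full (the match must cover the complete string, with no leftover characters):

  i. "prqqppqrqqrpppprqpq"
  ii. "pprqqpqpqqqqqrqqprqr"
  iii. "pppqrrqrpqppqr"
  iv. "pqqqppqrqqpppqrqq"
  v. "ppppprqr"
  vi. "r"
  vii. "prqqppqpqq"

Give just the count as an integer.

i → match
ii → match
iii → match
iv → no match
v → no match
vi → no match — must start with "p"
vii → no match
Total matched: 3

3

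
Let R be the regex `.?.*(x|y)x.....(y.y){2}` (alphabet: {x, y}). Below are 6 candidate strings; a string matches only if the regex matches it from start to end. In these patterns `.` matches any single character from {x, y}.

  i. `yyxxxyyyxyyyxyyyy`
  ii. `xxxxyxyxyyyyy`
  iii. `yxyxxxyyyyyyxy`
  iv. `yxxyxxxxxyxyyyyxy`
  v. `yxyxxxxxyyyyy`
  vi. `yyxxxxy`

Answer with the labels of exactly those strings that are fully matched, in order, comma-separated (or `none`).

iv

i → no match
ii → no match
iii → no match
iv → match
v → no match
vi → no match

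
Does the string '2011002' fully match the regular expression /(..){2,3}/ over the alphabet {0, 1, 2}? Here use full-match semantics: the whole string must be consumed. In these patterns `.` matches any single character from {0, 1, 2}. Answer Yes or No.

No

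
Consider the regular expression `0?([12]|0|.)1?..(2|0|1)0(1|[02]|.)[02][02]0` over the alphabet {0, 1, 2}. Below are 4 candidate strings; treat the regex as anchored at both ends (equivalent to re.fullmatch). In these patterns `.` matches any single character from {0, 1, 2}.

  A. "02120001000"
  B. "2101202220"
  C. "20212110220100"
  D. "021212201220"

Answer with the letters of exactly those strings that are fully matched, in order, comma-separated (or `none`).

A → match
B → match
C → no match
D → no match

A, B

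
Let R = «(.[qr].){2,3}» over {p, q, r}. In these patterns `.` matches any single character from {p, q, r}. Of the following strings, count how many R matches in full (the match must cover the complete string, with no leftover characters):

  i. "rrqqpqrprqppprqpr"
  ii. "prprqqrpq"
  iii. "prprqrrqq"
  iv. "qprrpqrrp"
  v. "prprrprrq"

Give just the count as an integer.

2

i → no match
ii → no match
iii → match
iv → no match
v → match
Total matched: 2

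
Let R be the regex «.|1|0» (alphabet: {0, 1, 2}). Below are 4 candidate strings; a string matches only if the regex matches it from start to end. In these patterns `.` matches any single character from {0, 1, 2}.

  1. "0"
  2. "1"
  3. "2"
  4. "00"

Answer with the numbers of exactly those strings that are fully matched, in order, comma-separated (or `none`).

1, 2, 3

1. "0" → match
2. "1" → match
3. "2" → match
4. "00" → no match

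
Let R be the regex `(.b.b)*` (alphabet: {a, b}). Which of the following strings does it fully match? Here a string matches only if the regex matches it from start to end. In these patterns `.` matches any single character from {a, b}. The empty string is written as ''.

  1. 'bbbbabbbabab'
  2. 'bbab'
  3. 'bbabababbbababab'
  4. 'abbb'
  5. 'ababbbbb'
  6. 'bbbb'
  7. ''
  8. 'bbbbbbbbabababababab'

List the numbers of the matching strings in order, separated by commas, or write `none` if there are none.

1 → match
2 → match
3 → match
4 → match
5 → match
6 → match
7 → match
8 → match

1, 2, 3, 4, 5, 6, 7, 8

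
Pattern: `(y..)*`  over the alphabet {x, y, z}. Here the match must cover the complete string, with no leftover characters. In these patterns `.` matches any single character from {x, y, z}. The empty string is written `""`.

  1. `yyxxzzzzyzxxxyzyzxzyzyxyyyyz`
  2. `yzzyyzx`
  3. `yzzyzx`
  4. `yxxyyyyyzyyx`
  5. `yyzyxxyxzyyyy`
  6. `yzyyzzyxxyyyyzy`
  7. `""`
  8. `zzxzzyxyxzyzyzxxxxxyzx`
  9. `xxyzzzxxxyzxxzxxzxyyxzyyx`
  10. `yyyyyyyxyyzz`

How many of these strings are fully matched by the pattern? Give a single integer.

5

1 → no match
2 → no match
3 → match
4 → match
5 → no match
6 → match
7 → match
8 → no match
9 → no match
10 → match
Total matched: 5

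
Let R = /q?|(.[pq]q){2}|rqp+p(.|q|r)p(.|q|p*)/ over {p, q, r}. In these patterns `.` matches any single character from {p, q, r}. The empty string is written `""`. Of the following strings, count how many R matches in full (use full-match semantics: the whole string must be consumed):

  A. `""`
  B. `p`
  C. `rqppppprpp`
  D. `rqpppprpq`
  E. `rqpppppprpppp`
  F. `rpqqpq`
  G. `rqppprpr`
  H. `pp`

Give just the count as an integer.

6

A → match
B → no match
C → match
D → match
E → match
F → match
G → match
H → no match
Total matched: 6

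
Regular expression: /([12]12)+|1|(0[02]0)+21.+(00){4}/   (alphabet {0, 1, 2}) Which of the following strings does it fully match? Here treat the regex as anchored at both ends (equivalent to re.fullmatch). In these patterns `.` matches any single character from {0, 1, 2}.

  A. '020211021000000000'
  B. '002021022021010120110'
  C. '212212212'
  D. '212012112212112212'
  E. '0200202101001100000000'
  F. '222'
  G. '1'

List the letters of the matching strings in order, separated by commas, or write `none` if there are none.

A → match
B → no match
C → match
D → no match
E → match
F → no match
G → match

A, C, E, G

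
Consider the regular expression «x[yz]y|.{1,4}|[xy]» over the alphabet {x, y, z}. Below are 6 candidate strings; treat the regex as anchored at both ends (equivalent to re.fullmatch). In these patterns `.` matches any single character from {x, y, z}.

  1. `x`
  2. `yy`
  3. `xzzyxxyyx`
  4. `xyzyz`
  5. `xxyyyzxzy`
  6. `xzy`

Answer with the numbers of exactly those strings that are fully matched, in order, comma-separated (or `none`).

1 → match
2 → match
3 → no match
4 → no match
5 → no match
6 → match

1, 2, 6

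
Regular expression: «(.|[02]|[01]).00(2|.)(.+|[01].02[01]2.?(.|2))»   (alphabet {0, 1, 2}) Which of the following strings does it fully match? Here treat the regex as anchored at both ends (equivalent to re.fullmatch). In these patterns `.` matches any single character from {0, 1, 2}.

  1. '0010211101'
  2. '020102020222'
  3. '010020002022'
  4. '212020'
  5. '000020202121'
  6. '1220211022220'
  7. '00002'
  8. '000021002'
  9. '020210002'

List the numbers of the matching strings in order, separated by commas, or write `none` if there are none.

3, 5, 8

1. '0010211101' → no match
2. '020102020222' → no match
3. '010020002022' → match
4. '212020' → no match
5. '000020202121' → match
6 → no match
7. '00002' → no match
8. '000021002' → match
9. '020210002' → no match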